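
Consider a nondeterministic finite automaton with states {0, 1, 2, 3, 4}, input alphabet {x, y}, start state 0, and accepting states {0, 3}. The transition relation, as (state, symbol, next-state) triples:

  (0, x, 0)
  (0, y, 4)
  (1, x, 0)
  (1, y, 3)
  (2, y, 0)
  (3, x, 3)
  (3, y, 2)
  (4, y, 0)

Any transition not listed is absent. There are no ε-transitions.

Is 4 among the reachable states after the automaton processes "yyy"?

Start in {0}.
Read 'y': 0→{4}; now {4}.
Read 'y': 4→{0}; now {0}.
Read 'y': 0→{4}; now {4}.
State 4 is in {4}.

Yes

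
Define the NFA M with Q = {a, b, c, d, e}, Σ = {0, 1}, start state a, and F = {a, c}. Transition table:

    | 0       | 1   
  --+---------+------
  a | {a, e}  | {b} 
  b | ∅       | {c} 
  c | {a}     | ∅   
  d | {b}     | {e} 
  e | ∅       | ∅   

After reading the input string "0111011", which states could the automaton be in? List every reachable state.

∅

Start in {a}.
Read '0': a→{a, e}; now {a, e}.
Read '1': a→{b}, e→∅; now {b}.
Read '1': b→{c}; now {c}.
Read '1': c→∅; now ∅.
The set is empty and remains empty for the remaining 3 symbols.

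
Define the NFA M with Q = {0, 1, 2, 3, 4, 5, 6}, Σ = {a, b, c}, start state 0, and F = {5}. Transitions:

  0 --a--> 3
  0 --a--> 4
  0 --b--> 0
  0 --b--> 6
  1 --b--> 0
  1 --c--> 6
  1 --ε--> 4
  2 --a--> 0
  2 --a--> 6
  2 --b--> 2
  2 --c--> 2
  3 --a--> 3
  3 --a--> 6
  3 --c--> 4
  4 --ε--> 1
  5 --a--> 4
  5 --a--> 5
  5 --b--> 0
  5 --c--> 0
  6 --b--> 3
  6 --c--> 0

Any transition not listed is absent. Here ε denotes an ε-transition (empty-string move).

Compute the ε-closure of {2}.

Begin with {2}.
No ε-moves leave this set, so the closure equals the set itself.

{2}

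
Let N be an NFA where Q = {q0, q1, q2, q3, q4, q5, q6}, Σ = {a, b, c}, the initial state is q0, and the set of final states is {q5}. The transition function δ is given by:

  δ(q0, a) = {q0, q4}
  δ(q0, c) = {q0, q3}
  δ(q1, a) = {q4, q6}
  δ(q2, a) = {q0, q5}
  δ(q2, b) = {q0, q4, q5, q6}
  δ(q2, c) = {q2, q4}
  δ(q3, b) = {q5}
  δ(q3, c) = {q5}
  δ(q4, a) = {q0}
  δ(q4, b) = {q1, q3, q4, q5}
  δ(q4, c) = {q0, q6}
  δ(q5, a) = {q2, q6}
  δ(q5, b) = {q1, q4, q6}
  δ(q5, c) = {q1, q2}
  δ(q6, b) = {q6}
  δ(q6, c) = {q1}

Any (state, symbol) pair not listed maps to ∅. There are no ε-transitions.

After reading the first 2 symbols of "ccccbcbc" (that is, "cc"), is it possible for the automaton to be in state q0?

Start in {q0}.
Read 'c': q0→{q0, q3}; now {q0, q3}.
Read 'c': q0→{q0, q3}, q3→{q5}; now {q0, q3, q5}.
State q0 is in {q0, q3, q5}.

Yes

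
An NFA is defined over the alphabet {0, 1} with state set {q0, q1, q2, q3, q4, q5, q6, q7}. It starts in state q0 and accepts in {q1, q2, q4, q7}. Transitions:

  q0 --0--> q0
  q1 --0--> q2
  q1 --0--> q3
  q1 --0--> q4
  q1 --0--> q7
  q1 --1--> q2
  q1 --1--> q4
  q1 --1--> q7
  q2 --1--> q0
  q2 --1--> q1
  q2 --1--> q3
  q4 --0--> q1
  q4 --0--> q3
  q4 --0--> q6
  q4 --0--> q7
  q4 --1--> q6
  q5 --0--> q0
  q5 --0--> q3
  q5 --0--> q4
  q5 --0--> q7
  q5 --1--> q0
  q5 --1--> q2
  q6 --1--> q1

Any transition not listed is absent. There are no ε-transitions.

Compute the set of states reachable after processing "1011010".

∅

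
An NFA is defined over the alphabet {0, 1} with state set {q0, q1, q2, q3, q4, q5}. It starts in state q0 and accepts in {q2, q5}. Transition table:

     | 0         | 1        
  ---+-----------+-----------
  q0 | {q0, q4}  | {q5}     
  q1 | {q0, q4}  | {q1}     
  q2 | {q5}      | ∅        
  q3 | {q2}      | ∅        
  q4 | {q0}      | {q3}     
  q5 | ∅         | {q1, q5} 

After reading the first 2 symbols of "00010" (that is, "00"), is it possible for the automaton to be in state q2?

No

Start in {q0}.
Read '0': q0→{q0, q4}; now {q0, q4}.
Read '0': q0→{q0, q4}, q4→{q0}; now {q0, q4}.
State q2 is not in {q0, q4}.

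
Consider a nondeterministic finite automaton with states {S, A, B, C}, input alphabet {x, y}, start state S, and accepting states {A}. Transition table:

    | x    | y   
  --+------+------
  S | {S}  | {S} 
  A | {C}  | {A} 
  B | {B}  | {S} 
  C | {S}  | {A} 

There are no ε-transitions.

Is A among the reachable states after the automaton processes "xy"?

No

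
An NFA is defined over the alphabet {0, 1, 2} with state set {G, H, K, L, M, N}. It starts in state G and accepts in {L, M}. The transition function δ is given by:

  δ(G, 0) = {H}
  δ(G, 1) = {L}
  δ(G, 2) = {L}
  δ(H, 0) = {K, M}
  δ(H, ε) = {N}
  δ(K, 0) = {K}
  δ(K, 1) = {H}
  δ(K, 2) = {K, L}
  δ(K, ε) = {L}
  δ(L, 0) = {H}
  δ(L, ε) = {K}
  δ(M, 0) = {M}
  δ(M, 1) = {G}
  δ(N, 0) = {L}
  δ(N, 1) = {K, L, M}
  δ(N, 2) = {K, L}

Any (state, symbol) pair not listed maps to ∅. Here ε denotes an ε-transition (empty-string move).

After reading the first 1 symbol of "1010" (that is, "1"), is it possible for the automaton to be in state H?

Start in {G}.
Read '1': {G} → {K, L}.
State H is not in {K, L}.

No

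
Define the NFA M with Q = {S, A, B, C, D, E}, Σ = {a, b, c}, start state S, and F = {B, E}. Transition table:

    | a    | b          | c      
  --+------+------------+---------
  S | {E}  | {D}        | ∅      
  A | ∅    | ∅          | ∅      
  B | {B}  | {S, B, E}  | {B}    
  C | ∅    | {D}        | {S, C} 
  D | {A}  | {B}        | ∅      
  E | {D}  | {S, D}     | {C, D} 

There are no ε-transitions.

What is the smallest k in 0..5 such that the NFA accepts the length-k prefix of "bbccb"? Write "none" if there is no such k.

2

Start in {S}.
Read 'b': {S} → {D}.
Read 'b': {D} → {B}.
None of the earlier sets intersect F, but {B} does.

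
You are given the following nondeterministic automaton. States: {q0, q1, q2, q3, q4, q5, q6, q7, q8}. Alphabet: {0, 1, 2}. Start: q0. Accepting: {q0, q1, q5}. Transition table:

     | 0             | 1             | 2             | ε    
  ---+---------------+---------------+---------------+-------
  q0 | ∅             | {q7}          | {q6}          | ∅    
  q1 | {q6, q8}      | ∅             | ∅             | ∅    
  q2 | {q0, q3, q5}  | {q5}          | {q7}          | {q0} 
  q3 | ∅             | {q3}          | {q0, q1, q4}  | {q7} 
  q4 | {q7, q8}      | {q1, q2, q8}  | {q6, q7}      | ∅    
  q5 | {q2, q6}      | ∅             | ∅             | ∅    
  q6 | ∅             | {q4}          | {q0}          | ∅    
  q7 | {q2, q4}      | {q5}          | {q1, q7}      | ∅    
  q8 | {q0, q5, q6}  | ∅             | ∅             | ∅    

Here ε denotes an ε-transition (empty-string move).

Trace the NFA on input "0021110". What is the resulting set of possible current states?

Start in {q0}.
Read '0': q0→∅; now ∅.
The set is empty and remains empty for the remaining 6 symbols.

∅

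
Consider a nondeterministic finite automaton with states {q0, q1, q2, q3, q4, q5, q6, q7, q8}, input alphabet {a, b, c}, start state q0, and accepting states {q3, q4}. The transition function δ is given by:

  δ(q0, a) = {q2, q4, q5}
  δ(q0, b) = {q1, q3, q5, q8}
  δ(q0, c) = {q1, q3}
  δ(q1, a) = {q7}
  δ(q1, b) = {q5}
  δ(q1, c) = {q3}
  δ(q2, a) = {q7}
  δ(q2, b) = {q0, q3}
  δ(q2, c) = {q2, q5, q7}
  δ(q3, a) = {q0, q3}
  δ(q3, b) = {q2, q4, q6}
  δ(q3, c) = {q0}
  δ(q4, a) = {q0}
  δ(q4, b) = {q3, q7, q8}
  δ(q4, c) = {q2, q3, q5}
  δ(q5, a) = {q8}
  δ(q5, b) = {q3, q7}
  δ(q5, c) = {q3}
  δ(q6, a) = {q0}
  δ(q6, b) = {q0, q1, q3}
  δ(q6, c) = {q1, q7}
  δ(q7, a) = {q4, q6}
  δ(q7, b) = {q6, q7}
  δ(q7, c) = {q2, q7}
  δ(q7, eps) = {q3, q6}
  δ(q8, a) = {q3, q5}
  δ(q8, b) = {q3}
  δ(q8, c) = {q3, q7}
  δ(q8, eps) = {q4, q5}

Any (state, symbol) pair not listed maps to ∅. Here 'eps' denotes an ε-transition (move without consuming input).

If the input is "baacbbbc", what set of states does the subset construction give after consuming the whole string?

Start in {q0}.
Read 'b': {q0} → {q1, q3, q4, q5, q8}.
Read 'a': {q1, q3, q4, q5, q8} → {q0, q3, q4, q5, q6, q7, q8}.
Read 'a': {q0, q3, q4, q5, q6, q7, q8} → {q0, q2, q3, q4, q5, q6, q8}.
Read 'c': {q0, q2, q3, q4, q5, q6, q8} → {q0, q1, q2, q3, q5, q6, q7}.
Read 'b': {q0, q1, q2, q3, q5, q6, q7} → {q0, q1, q2, q3, q4, q5, q6, q7, q8}.
Read 'b': {q0, q1, q2, q3, q4, q5, q6, q7, q8} → {q0, q1, q2, q3, q4, q5, q6, q7, q8}.
Read 'b': {q0, q1, q2, q3, q4, q5, q6, q7, q8} → {q0, q1, q2, q3, q4, q5, q6, q7, q8}.
Read 'c': {q0, q1, q2, q3, q4, q5, q6, q7, q8} → {q0, q1, q2, q3, q5, q6, q7}.

{q0, q1, q2, q3, q5, q6, q7}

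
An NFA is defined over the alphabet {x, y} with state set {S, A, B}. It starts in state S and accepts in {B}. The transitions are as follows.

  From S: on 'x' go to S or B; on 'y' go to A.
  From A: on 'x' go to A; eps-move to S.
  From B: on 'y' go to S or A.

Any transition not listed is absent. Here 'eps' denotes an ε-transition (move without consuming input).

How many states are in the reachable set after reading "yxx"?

Start in {S}.
Read 'y': S→{A}; union {A}; ε-closure = {S, A}.
Read 'x': S→{S, B}, A→{A}; now {S, A, B}.
Read 'x': S→{S, B}, A→{A}, B→∅; now {S, A, B}.
That set has 3 states.

3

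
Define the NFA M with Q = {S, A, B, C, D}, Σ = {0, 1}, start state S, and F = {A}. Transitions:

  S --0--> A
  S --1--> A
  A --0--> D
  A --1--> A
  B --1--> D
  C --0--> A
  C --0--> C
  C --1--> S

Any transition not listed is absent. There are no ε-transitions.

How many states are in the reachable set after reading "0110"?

1

Start in {S}.
Read '0': {S} → {A}.
Read '1': {A} → {A}.
Read '1': {A} → {A}.
Read '0': {A} → {D}.
That set has 1 state.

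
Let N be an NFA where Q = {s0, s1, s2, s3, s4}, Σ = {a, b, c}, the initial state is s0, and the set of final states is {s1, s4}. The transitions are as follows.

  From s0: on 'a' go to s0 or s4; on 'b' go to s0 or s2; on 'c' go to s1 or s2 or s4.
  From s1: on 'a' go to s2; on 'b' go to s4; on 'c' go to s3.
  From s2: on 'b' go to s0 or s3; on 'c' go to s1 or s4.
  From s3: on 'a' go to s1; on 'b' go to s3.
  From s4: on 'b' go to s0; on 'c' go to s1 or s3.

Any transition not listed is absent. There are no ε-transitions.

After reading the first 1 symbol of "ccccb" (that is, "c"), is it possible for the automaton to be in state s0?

No

Start in {s0}.
Read 'c': {s0} → {s1, s2, s4}.
State s0 is not in {s1, s2, s4}.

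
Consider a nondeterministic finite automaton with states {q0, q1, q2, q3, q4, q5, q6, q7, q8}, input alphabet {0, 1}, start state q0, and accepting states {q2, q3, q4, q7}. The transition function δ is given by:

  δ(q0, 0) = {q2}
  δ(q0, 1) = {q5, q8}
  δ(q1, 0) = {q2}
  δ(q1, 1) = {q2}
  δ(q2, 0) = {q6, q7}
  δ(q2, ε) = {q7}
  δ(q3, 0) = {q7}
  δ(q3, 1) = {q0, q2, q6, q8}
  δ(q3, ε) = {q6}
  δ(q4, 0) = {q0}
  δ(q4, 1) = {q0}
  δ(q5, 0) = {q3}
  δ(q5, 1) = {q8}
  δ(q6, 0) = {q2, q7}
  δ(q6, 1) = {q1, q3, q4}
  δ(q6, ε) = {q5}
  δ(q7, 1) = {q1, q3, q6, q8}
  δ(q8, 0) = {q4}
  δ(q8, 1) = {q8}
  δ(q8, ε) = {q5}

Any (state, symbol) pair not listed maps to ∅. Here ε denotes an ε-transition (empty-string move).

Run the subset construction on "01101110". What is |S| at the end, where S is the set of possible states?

Start in {q0}.
Read '0': {q0} → {q2, q7}.
Read '1': {q2, q7} → {q1, q3, q5, q6, q8}.
Read '1': {q1, q3, q5, q6, q8} → {q0, q1, q2, q3, q4, q5, q6, q7, q8}.
Read '0': {q0, q1, q2, q3, q4, q5, q6, q7, q8} → {q0, q2, q3, q4, q5, q6, q7}.
Read '1': {q0, q2, q3, q4, q5, q6, q7} → {q0, q1, q2, q3, q4, q5, q6, q7, q8}.
Read '1': {q0, q1, q2, q3, q4, q5, q6, q7, q8} → {q0, q1, q2, q3, q4, q5, q6, q7, q8}.
Read '1': {q0, q1, q2, q3, q4, q5, q6, q7, q8} → {q0, q1, q2, q3, q4, q5, q6, q7, q8}.
Read '0': {q0, q1, q2, q3, q4, q5, q6, q7, q8} → {q0, q2, q3, q4, q5, q6, q7}.
That set has 7 states.

7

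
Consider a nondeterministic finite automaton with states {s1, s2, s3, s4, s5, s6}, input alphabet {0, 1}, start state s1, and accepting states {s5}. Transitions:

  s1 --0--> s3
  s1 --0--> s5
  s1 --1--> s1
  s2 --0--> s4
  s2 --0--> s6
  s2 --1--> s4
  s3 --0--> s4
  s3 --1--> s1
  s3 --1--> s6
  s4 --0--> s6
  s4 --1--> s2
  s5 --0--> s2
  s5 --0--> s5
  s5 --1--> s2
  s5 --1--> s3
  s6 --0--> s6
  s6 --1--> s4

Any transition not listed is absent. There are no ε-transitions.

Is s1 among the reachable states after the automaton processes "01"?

Yes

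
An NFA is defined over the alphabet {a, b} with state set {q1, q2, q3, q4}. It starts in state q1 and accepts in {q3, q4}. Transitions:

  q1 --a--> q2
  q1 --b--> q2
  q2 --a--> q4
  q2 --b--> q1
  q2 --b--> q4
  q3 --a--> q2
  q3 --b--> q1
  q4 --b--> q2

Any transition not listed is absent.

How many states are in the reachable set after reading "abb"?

1

Start in {q1}.
Read 'a': q1→{q2}; now {q2}.
Read 'b': q2→{q1, q4}; now {q1, q4}.
Read 'b': q1→{q2}, q4→{q2}; now {q2}.
That set has 1 state.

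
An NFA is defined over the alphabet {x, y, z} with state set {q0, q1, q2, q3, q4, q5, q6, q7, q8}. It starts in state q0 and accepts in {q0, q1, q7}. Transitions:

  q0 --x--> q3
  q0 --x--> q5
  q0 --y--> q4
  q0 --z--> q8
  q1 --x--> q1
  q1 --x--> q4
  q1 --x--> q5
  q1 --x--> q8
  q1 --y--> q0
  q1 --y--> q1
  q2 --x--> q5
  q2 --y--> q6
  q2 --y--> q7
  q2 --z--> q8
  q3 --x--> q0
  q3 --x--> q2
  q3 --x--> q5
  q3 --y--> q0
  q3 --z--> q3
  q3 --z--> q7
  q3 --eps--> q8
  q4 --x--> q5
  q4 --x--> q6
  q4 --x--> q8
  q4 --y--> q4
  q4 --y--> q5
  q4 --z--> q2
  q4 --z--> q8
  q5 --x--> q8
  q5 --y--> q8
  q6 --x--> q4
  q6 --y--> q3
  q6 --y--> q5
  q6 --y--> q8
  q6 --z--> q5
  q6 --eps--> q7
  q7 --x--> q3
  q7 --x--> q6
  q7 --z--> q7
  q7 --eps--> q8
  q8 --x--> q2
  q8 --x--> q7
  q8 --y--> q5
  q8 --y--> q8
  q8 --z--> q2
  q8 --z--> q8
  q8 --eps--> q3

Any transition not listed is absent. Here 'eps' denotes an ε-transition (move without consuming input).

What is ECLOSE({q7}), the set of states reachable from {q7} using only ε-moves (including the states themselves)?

Begin with {q7}.
ε-move q7 → q8; add q8.
ε-move q8 → q3; add q3.

{q3, q7, q8}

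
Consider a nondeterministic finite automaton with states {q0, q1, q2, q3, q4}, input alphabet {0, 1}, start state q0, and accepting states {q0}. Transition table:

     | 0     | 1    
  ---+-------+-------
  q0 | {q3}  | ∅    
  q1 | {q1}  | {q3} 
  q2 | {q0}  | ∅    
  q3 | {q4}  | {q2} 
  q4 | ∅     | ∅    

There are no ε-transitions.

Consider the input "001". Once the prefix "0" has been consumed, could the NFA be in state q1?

Start in {q0}.
Read '0': q0→{q3}; now {q3}.
State q1 is not in {q3}.

No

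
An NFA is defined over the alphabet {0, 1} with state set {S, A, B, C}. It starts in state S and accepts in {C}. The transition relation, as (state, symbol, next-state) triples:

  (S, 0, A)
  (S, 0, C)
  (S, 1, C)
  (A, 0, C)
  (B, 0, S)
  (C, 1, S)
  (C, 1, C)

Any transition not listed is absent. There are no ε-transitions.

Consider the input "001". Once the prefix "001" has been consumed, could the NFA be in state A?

Start in {S}.
Read '0': S→{A, C}; now {A, C}.
Read '0': A→{C}, C→∅; now {C}.
Read '1': C→{S, C}; now {S, C}.
State A is not in {S, C}.

No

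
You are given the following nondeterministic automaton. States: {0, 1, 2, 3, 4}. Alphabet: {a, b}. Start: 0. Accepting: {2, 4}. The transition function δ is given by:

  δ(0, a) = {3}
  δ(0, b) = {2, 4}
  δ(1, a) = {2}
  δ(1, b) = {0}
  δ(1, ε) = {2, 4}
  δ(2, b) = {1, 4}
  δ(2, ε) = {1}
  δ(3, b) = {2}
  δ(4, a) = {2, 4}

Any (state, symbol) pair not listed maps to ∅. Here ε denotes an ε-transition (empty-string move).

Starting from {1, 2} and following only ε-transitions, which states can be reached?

{1, 2, 4}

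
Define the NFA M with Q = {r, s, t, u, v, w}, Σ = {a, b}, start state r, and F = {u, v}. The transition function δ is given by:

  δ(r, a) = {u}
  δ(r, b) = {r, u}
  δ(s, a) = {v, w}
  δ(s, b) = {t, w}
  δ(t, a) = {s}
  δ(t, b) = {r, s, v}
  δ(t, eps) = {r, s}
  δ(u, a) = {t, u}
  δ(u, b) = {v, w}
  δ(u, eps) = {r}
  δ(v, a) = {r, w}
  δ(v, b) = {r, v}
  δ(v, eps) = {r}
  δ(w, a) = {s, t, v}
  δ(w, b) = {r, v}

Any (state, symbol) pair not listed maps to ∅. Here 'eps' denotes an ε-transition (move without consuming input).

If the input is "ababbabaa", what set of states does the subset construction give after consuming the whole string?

{r, s, t, u, v, w}

Start in {r}.
Read 'a': {r} → {r, u}.
Read 'b': {r, u} → {r, u, v, w}.
Read 'a': {r, u, v, w} → {r, s, t, u, v, w}.
Read 'b': {r, s, t, u, v, w} → {r, s, t, u, v, w}.
Read 'b': {r, s, t, u, v, w} → {r, s, t, u, v, w}.
Read 'a': {r, s, t, u, v, w} → {r, s, t, u, v, w}.
Read 'b': {r, s, t, u, v, w} → {r, s, t, u, v, w}.
Read 'a': {r, s, t, u, v, w} → {r, s, t, u, v, w}.
Read 'a': {r, s, t, u, v, w} → {r, s, t, u, v, w}.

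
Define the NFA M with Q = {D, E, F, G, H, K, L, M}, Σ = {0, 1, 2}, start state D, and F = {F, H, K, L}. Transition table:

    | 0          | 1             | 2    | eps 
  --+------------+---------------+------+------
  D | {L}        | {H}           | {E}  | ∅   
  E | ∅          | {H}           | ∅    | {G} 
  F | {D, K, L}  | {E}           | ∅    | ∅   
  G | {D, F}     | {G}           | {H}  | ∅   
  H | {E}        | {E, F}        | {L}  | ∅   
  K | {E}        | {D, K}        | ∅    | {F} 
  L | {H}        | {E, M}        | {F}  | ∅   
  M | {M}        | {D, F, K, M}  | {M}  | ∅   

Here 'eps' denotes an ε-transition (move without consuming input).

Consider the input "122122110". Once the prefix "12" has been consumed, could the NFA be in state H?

No

Start in {D}.
Read '1': {D} → {H}.
Read '2': {H} → {L}.
State H is not in {L}.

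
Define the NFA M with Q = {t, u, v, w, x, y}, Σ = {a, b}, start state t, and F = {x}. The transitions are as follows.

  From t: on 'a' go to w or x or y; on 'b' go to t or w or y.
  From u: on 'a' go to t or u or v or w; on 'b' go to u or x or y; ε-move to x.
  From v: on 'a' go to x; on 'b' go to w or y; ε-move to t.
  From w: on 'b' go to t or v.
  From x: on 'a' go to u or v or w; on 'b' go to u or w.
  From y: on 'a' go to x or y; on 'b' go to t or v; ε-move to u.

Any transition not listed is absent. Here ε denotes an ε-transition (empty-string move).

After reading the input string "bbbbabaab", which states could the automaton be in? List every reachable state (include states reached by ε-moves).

Start in {t}.
Read 'b': t→{t, w, y}; union {t, w, y}; ε-closure = {t, u, w, x, y}.
Read 'b': t→{t, w, y}, u→{u, x, y}, w→{t, v}, x→{u, w}, y→{t, v}; now {t, u, v, w, x, y}.
Read 'b': t→{t, w, y}, u→{u, x, y}, v→{w, y}, w→{t, v}, x→{u, w}, y→{t, v}; now {t, u, v, w, x, y}.
Read 'b': t→{t, w, y}, u→{u, x, y}, v→{w, y}, w→{t, v}, x→{u, w}, y→{t, v}; now {t, u, v, w, x, y}.
Read 'a': t→{w, x, y}, u→{t, u, v, w}, v→{x}, w→∅, x→{u, v, w}, y→{x, y}; now {t, u, v, w, x, y}.
Read 'b': t→{t, w, y}, u→{u, x, y}, v→{w, y}, w→{t, v}, x→{u, w}, y→{t, v}; now {t, u, v, w, x, y}.
Read 'a': t→{w, x, y}, u→{t, u, v, w}, v→{x}, w→∅, x→{u, v, w}, y→{x, y}; now {t, u, v, w, x, y}.
Read 'a': t→{w, x, y}, u→{t, u, v, w}, v→{x}, w→∅, x→{u, v, w}, y→{x, y}; now {t, u, v, w, x, y}.
Read 'b': t→{t, w, y}, u→{u, x, y}, v→{w, y}, w→{t, v}, x→{u, w}, y→{t, v}; now {t, u, v, w, x, y}.

{t, u, v, w, x, y}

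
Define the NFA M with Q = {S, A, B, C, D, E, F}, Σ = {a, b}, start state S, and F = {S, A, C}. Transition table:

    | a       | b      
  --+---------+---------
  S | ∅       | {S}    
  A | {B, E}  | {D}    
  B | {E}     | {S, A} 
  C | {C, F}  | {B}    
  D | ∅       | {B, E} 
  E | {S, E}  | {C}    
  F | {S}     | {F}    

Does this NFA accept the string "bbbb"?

Start in {S}.
Read 'b': S→{S}; now {S}.
Read 'b': S→{S}; now {S}.
Read 'b': S→{S}; now {S}.
Read 'b': S→{S}; now {S}.
The final set {S} contains the accepting state S.

Yes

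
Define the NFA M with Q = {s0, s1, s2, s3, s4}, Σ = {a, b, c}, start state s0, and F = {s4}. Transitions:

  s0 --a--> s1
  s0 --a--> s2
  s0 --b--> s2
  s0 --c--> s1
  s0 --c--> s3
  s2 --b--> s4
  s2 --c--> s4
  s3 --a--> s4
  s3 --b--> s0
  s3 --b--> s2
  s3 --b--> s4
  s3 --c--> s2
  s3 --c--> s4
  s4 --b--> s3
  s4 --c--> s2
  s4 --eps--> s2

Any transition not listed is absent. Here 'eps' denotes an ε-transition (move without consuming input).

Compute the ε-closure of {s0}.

{s0}

Begin with {s0}.
No ε-moves leave this set, so the closure equals the set itself.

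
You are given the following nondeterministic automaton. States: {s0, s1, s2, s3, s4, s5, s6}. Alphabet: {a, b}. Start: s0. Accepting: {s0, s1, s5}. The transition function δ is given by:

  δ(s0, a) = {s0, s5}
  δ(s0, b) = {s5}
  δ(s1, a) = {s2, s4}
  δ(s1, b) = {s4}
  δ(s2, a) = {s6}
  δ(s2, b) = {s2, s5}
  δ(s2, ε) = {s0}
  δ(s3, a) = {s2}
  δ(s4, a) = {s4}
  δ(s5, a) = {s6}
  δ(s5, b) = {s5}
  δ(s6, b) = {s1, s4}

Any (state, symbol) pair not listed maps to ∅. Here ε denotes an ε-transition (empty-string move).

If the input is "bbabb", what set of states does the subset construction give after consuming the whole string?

{s4}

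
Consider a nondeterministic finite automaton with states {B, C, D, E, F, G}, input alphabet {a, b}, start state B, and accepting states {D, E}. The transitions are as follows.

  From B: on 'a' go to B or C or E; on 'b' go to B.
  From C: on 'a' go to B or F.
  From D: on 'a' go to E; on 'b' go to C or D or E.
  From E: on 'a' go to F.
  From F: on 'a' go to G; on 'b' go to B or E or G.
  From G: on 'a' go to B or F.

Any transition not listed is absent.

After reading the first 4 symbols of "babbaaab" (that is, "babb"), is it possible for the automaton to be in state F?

No

Start in {B}.
Read 'b': {B} → {B}.
Read 'a': {B} → {B, C, E}.
Read 'b': {B, C, E} → {B}.
Read 'b': {B} → {B}.
State F is not in {B}.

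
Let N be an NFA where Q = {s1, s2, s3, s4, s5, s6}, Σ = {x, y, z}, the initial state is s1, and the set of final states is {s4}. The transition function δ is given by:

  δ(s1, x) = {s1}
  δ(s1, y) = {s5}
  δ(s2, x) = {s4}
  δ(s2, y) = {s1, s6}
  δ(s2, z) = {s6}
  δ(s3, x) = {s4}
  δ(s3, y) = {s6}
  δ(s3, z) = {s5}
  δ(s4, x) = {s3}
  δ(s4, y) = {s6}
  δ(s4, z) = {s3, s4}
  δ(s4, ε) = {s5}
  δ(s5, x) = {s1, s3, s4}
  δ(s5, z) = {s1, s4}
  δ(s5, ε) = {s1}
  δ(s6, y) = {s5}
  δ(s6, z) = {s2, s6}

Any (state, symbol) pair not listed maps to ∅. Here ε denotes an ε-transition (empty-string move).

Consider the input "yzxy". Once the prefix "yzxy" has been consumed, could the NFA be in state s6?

Yes

Start in {s1}.
Read 'y': {s1} → {s1, s5}.
Read 'z': {s1, s5} → {s1, s4, s5}.
Read 'x': {s1, s4, s5} → {s1, s3, s4, s5}.
Read 'y': {s1, s3, s4, s5} → {s1, s5, s6}.
State s6 is in {s1, s5, s6}.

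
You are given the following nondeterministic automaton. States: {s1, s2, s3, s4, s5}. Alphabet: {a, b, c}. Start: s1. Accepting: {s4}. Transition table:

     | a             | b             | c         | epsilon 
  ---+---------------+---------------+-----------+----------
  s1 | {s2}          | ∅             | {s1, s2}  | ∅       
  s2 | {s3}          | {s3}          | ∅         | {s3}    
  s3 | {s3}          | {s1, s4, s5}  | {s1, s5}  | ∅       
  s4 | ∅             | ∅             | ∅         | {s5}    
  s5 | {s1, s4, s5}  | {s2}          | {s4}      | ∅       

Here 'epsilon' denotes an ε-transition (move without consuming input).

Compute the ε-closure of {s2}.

Begin with {s2}.
ε-move s2 → s3; add s3.

{s2, s3}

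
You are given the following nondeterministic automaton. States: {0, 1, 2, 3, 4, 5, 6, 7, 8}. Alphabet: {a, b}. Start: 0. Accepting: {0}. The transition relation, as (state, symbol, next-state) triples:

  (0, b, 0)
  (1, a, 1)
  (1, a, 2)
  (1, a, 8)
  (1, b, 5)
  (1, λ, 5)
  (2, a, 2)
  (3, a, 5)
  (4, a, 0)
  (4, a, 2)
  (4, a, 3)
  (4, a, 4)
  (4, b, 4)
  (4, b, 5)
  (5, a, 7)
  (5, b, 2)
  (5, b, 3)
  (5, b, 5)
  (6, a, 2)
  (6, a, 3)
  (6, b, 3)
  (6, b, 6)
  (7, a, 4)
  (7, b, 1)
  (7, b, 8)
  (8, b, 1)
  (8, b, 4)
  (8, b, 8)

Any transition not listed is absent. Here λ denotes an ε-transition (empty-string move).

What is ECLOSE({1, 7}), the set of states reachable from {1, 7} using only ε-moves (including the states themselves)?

{1, 5, 7}

Begin with {1, 7}.
ε-move 1 → 5; add 5.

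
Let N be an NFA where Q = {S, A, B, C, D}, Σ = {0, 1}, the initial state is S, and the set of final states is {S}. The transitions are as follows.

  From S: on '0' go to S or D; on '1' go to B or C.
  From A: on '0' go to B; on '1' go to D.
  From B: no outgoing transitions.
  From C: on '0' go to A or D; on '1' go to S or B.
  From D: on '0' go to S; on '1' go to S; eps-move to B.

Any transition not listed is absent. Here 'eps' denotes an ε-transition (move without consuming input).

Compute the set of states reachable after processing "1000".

{S, B, D}

Start in {S}.
Read '1': S→{B, C}; now {B, C}.
Read '0': B→∅, C→{A, D}; union {A, D}; ε-closure = {A, B, D}.
Read '0': A→{B}, B→∅, D→{S}; now {S, B}.
Read '0': S→{S, D}, B→∅; union {S, D}; ε-closure = {S, B, D}.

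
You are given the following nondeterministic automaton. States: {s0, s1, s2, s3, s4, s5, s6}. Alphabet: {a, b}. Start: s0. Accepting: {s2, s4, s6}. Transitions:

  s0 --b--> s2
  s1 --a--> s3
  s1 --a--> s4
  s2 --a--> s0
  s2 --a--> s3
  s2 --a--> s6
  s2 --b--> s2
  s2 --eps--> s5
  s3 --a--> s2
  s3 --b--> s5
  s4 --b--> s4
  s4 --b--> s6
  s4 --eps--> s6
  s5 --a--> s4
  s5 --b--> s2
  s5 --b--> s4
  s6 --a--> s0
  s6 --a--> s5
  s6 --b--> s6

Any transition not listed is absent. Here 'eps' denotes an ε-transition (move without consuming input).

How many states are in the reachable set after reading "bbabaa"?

5

Start in {s0}.
Read 'b': s0→{s2}; union {s2}; ε-closure = {s2, s5}.
Read 'b': s2→{s2}, s5→{s2, s4}; union {s2, s4}; ε-closure = {s2, s4, s5, s6}.
Read 'a': s2→{s0, s3, s6}, s4→∅, s5→{s4}, s6→{s0, s5}; now {s0, s3, s4, s5, s6}.
Read 'b': s0→{s2}, s3→{s5}, s4→{s4, s6}, s5→{s2, s4}, s6→{s6}; now {s2, s4, s5, s6}.
Read 'a': s2→{s0, s3, s6}, s4→∅, s5→{s4}, s6→{s0, s5}; now {s0, s3, s4, s5, s6}.
Read 'a': s0→∅, s3→{s2}, s4→∅, s5→{s4}, s6→{s0, s5}; union {s0, s2, s4, s5}; ε-closure = {s0, s2, s4, s5, s6}.
That set has 5 states.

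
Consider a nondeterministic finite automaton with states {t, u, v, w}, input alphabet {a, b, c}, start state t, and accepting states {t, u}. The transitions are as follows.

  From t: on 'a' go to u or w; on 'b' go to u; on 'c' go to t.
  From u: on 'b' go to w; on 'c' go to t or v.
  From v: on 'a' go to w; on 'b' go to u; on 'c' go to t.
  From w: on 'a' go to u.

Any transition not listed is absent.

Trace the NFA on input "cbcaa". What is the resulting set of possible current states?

{u}

Start in {t}.
Read 'c': t→{t}; now {t}.
Read 'b': t→{u}; now {u}.
Read 'c': u→{t, v}; now {t, v}.
Read 'a': t→{u, w}, v→{w}; now {u, w}.
Read 'a': u→∅, w→{u}; now {u}.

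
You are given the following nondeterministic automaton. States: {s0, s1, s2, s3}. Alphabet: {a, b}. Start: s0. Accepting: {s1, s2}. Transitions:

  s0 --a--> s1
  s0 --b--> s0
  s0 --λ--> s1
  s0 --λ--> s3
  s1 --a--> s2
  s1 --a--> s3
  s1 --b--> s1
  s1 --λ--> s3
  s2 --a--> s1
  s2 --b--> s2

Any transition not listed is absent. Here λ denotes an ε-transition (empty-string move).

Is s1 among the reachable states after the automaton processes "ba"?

Yes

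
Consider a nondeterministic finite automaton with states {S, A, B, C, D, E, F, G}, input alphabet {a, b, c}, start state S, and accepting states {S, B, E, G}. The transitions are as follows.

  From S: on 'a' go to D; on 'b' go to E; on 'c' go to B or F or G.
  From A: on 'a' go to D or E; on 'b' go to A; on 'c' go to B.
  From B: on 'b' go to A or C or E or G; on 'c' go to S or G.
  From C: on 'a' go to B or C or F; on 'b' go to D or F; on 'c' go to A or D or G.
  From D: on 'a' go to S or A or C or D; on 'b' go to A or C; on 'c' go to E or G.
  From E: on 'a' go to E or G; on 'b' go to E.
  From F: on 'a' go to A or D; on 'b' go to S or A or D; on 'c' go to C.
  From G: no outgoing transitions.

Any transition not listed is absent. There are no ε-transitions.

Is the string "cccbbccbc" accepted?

Yes

Start in {S}.
Read 'c': {S} → {B, F, G}.
Read 'c': {B, F, G} → {S, C, G}.
Read 'c': {S, C, G} → {A, B, D, F, G}.
Read 'b': {A, B, D, F, G} → {S, A, C, D, E, G}.
Read 'b': {S, A, C, D, E, G} → {A, C, D, E, F}.
Read 'c': {A, C, D, E, F} → {A, B, C, D, E, G}.
Read 'c': {A, B, C, D, E, G} → {S, A, B, D, E, G}.
Read 'b': {S, A, B, D, E, G} → {A, C, E, G}.
Read 'c': {A, C, E, G} → {A, B, D, G}.
The final set {A, B, D, G} contains the accepting states B, G.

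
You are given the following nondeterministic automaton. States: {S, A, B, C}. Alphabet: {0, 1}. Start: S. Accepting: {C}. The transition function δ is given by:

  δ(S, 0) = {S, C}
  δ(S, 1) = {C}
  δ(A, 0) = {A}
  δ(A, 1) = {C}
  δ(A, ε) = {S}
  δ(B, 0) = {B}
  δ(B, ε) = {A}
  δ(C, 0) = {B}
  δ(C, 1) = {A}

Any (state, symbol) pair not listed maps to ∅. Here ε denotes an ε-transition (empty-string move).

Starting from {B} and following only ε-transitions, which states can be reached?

Begin with {B}.
ε-move B → A; add A.
ε-move A → S; add S.

{S, A, B}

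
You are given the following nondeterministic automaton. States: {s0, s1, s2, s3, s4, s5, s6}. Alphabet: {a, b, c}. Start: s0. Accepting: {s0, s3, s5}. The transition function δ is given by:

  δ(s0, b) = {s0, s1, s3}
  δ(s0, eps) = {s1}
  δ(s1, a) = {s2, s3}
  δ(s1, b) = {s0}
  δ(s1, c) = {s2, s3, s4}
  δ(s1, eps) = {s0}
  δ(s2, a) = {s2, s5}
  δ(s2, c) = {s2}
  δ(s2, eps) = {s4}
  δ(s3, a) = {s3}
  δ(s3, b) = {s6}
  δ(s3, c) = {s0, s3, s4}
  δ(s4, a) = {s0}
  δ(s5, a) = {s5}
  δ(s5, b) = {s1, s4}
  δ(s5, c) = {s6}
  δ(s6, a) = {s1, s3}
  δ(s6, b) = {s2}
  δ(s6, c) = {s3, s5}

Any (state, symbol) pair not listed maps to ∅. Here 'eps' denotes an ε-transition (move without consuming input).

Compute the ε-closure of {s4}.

{s4}

Begin with {s4}.
No ε-moves leave this set, so the closure equals the set itself.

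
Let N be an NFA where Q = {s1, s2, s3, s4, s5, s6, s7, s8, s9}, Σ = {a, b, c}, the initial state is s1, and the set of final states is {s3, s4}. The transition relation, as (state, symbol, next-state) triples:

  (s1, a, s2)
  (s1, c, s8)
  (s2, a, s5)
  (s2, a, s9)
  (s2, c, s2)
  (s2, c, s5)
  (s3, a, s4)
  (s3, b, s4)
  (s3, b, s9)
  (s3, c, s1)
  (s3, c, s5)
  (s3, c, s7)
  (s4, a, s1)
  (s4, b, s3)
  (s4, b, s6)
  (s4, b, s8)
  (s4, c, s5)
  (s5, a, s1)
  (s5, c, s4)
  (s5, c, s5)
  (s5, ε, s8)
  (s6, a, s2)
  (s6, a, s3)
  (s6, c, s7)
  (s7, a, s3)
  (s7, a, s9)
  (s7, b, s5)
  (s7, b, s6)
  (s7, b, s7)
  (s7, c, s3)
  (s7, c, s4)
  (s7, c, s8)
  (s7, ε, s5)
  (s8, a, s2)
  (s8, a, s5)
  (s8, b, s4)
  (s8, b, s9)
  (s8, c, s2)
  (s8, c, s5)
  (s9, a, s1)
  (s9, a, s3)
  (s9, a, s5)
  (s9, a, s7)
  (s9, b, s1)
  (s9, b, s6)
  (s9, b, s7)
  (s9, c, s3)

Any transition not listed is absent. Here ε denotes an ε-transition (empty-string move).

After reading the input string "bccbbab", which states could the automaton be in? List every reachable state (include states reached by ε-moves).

∅

Start in {s1}.
Read 'b': {s1} → ∅.
The set is empty and remains empty for the remaining 6 symbols.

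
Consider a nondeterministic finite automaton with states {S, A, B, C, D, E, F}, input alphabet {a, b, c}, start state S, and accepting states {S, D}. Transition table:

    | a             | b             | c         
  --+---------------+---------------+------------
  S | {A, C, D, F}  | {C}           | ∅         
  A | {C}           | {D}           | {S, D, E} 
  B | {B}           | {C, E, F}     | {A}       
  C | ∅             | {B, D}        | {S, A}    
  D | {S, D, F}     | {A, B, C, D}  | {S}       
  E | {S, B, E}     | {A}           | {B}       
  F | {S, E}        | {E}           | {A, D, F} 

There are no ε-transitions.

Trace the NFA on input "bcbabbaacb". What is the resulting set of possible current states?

{A, B, C, D, E, F}

Start in {S}.
Read 'b': {S} → {C}.
Read 'c': {C} → {S, A}.
Read 'b': {S, A} → {C, D}.
Read 'a': {C, D} → {S, D, F}.
Read 'b': {S, D, F} → {A, B, C, D, E}.
Read 'b': {A, B, C, D, E} → {A, B, C, D, E, F}.
Read 'a': {A, B, C, D, E, F} → {S, B, C, D, E, F}.
Read 'a': {S, B, C, D, E, F} → {S, A, B, C, D, E, F}.
Read 'c': {S, A, B, C, D, E, F} → {S, A, B, D, E, F}.
Read 'b': {S, A, B, D, E, F} → {A, B, C, D, E, F}.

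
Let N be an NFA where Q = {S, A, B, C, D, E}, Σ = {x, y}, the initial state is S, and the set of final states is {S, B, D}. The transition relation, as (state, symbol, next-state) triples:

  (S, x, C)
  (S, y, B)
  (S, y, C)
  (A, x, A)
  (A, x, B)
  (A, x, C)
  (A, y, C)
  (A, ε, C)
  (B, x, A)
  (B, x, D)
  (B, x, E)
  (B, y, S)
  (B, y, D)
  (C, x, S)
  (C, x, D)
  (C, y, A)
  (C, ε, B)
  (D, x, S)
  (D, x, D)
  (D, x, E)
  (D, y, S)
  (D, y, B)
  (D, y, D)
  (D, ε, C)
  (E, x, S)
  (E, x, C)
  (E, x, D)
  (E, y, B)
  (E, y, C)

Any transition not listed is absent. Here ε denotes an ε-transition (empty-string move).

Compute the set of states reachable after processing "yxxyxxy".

Start in {S}.
Read 'y': {S} → {B, C}.
Read 'x': {B, C} → {S, A, B, C, D, E}.
Read 'x': {S, A, B, C, D, E} → {S, A, B, C, D, E}.
Read 'y': {S, A, B, C, D, E} → {S, A, B, C, D}.
Read 'x': {S, A, B, C, D} → {S, A, B, C, D, E}.
Read 'x': {S, A, B, C, D, E} → {S, A, B, C, D, E}.
Read 'y': {S, A, B, C, D, E} → {S, A, B, C, D}.

{S, A, B, C, D}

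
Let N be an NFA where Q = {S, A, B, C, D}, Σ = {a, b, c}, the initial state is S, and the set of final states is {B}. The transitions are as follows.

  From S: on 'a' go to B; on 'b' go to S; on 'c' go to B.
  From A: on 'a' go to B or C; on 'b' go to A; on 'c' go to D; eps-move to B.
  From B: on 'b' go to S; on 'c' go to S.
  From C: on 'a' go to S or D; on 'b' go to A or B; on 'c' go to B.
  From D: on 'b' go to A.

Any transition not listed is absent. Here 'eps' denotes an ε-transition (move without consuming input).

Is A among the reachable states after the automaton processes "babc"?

Start in {S}.
Read 'b': S→{S}; now {S}.
Read 'a': S→{B}; now {B}.
Read 'b': B→{S}; now {S}.
Read 'c': S→{B}; now {B}.
State A is not in {B}.

No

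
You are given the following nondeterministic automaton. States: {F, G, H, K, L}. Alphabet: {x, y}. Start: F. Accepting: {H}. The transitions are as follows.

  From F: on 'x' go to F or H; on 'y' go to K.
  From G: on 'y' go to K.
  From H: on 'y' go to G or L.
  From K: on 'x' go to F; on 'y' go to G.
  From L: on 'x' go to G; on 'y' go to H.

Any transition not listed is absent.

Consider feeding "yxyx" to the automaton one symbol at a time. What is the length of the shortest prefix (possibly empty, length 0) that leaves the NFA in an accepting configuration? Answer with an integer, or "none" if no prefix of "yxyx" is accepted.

none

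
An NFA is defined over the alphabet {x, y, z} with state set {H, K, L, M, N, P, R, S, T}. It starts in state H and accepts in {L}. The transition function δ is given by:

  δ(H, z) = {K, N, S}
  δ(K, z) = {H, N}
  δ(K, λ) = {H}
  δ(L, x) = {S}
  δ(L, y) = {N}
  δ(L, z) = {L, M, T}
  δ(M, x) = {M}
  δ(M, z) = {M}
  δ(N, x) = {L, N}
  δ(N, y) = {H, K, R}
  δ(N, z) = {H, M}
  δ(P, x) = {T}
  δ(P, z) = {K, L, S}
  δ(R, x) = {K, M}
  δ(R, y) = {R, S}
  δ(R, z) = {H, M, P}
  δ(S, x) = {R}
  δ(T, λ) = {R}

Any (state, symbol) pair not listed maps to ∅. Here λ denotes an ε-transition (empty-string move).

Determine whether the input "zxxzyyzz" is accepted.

Yes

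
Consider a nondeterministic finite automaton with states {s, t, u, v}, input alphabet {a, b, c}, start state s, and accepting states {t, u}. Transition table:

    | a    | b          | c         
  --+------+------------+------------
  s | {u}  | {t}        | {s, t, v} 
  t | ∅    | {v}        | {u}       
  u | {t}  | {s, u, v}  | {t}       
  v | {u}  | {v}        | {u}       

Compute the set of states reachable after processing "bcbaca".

{t}

Start in {s}.
Read 'b': {s} → {t}.
Read 'c': {t} → {u}.
Read 'b': {u} → {s, u, v}.
Read 'a': {s, u, v} → {t, u}.
Read 'c': {t, u} → {t, u}.
Read 'a': {t, u} → {t}.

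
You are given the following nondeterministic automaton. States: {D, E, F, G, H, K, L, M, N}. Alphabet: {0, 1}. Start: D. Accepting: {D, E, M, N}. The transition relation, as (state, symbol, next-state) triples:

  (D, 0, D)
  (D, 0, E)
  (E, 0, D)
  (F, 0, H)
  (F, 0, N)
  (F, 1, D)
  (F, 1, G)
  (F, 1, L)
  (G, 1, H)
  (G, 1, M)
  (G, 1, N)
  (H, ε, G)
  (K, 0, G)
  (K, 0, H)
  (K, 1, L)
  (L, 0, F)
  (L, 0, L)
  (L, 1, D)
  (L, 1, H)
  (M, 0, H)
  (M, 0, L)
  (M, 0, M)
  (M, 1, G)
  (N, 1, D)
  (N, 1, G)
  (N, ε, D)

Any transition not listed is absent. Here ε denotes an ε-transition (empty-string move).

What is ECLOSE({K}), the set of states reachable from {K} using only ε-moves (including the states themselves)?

{K}

Begin with {K}.
No ε-moves leave this set, so the closure equals the set itself.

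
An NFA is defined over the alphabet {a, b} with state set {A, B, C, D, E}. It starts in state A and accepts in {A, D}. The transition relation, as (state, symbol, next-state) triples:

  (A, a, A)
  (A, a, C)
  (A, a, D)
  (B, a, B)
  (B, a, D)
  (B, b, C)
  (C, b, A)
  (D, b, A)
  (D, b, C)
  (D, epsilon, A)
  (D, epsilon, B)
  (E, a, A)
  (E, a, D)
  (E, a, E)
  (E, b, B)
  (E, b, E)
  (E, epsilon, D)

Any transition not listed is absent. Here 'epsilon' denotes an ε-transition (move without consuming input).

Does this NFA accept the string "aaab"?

Start in {A}.
Read 'a': {A} → {A, B, C, D}.
Read 'a': {A, B, C, D} → {A, B, C, D}.
Read 'a': {A, B, C, D} → {A, B, C, D}.
Read 'b': {A, B, C, D} → {A, C}.
The final set {A, C} contains the accepting state A.

Yes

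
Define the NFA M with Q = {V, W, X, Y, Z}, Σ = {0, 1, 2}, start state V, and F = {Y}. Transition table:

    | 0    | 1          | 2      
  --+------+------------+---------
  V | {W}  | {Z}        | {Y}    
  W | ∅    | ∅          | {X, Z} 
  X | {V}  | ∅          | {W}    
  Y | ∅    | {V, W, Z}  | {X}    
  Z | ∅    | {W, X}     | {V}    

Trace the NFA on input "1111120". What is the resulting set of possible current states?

Start in {V}.
Read '1': V→{Z}; now {Z}.
Read '1': Z→{W, X}; now {W, X}.
Read '1': W→∅, X→∅; now ∅.
The set is empty and remains empty for the remaining 4 symbols.

∅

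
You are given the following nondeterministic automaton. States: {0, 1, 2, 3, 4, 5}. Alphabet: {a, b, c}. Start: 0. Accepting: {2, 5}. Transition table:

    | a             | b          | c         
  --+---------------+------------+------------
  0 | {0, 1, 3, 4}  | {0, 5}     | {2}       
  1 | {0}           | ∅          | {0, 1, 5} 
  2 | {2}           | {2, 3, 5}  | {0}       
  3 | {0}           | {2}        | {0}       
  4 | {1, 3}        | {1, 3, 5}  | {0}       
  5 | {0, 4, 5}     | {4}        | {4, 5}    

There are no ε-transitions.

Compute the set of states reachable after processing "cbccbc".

Start in {0}.
Read 'c': {0} → {2}.
Read 'b': {2} → {2, 3, 5}.
Read 'c': {2, 3, 5} → {0, 4, 5}.
Read 'c': {0, 4, 5} → {0, 2, 4, 5}.
Read 'b': {0, 2, 4, 5} → {0, 1, 2, 3, 4, 5}.
Read 'c': {0, 1, 2, 3, 4, 5} → {0, 1, 2, 4, 5}.

{0, 1, 2, 4, 5}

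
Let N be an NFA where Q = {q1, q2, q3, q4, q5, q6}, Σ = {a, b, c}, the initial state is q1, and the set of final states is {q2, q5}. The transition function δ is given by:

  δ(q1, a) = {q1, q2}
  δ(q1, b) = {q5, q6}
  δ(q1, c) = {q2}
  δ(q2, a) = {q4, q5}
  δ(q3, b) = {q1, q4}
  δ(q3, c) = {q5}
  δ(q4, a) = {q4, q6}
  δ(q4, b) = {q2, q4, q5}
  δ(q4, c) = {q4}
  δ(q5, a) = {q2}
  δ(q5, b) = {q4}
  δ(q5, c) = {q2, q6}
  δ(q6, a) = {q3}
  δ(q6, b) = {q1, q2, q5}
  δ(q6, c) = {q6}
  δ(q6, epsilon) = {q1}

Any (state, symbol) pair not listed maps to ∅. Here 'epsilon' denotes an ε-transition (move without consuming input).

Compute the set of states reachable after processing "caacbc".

{q1, q2, q4, q6}

Start in {q1}.
Read 'c': q1→{q2}; now {q2}.
Read 'a': q2→{q4, q5}; now {q4, q5}.
Read 'a': q4→{q4, q6}, q5→{q2}; union {q2, q4, q6}; ε-closure = {q1, q2, q4, q6}.
Read 'c': q1→{q2}, q2→∅, q4→{q4}, q6→{q6}; union {q2, q4, q6}; ε-closure = {q1, q2, q4, q6}.
Read 'b': q1→{q5, q6}, q2→∅, q4→{q2, q4, q5}, q6→{q1, q2, q5}; now {q1, q2, q4, q5, q6}.
Read 'c': q1→{q2}, q2→∅, q4→{q4}, q5→{q2, q6}, q6→{q6}; union {q2, q4, q6}; ε-closure = {q1, q2, q4, q6}.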